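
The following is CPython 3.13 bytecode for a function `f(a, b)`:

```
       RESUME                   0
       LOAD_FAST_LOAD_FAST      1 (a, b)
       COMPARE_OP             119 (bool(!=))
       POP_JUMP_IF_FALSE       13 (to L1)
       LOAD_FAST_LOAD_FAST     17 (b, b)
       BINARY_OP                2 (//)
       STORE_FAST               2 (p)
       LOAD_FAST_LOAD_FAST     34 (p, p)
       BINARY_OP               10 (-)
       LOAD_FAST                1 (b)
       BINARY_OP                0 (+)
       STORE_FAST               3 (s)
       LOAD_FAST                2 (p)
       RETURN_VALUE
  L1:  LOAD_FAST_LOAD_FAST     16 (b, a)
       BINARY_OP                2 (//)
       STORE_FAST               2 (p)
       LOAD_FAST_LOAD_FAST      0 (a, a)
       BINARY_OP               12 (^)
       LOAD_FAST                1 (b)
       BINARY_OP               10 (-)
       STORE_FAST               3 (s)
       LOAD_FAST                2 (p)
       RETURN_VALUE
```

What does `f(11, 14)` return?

1

LOAD_FAST_LOAD_FAST a,b → push 11,14. Stack: [11, 14]
COMPARE_OP bool(!=) → 11 vs 14 = True. Stack: [True]
POP_JUMP_IF_FALSE → pop True; no jump. Stack: []
LOAD_FAST_LOAD_FAST b,b → push 14,14. Stack: [14, 14]
BINARY_OP // → 14 // 14 = 1. Stack: [1]
STORE_FAST p → p=1. Stack: []
LOAD_FAST_LOAD_FAST p,p → push 1,1. Stack: [1, 1]
BINARY_OP - → 1 - 1 = 0. Stack: [0]
LOAD_FAST b → push 14. Stack: [0, 14]
BINARY_OP + → 0 + 14 = 14. Stack: [14]
STORE_FAST s → s=14. Stack: []
LOAD_FAST p → push 1. Stack: [1]
RETURN_VALUE → return 1.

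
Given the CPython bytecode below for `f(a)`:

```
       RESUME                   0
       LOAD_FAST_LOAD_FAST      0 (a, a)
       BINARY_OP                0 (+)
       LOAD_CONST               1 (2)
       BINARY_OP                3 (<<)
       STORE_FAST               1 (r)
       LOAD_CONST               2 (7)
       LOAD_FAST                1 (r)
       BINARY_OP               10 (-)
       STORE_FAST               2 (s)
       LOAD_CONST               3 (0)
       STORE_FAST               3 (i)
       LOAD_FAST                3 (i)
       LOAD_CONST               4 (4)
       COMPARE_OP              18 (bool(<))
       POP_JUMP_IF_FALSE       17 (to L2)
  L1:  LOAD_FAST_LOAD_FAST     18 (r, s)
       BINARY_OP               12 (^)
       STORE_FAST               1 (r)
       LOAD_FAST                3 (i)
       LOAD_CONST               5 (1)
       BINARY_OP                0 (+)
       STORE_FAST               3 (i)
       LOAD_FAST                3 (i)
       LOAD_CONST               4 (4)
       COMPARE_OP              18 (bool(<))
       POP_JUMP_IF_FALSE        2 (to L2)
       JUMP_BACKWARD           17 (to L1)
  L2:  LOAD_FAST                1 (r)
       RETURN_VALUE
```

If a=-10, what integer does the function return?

LOAD_FAST_LOAD_FAST a,a → push -10,-10. Stack: [-10, -10]
BINARY_OP + → -10 + -10 = -20. Stack: [-20]
LOAD_CONST → push 2. Stack: [-20, 2]
BINARY_OP << → -20 << 2 = -80. Stack: [-80]
STORE_FAST r → r=-80. Stack: []
LOAD_CONST → push 7. Stack: [7]
LOAD_FAST r → push -80. Stack: [7, -80]
BINARY_OP - → 7 - -80 = 87. Stack: [87]
STORE_FAST s → s=87. Stack: []
LOAD_CONST → push 0. Stack: [0]
STORE_FAST i → i=0. Stack: []
LOAD_FAST i → push 0. Stack: [0]
LOAD_CONST → push 4. Stack: [0, 4]
COMPARE_OP bool(<) → 0 vs 4 = True. Stack: [True]
POP_JUMP_IF_FALSE → pop True; no jump. Stack: []
LOAD_FAST_LOAD_FAST r,s → push -80,87. Stack: [-80, 87]
BINARY_OP ^ → -80 ^ 87 = -25. Stack: [-25]
STORE_FAST r → r=-25. Stack: []
LOAD_FAST i → push 0. Stack: [0]
LOAD_CONST → push 1. Stack: [0, 1]
BINARY_OP + → 0 + 1 = 1. Stack: [1]
STORE_FAST i → i=1. Stack: []
LOAD_FAST i → push 1. Stack: [1]
LOAD_CONST → push 4. Stack: [1, 4]
COMPARE_OP bool(<) → 1 vs 4 = True. Stack: [True]
POP_JUMP_IF_FALSE → pop True; no jump. Stack: []
LOAD_FAST_LOAD_FAST r,s → push -25,87. Stack: [-25, 87]
BINARY_OP ^ → -25 ^ 87 = -80. Stack: [-80]
STORE_FAST r → r=-80. Stack: []
LOAD_FAST i → push 1. Stack: [1]
LOAD_CONST → push 1. Stack: [1, 1]
BINARY_OP + → 1 + 1 = 2. Stack: [2]
STORE_FAST i → i=2. Stack: []
LOAD_FAST i → push 2. Stack: [2]
LOAD_CONST → push 4. Stack: [2, 4]
COMPARE_OP bool(<) → 2 vs 4 = True. Stack: [True]
POP_JUMP_IF_FALSE → pop True; no jump. Stack: []
LOAD_FAST_LOAD_FAST r,s → push -80,87. Stack: [-80, 87]
BINARY_OP ^ → -80 ^ 87 = -25. Stack: [-25]
STORE_FAST r → r=-25. Stack: []
LOAD_FAST i → push 2. Stack: [2]
LOAD_CONST → push 1. Stack: [2, 1]
BINARY_OP + → 2 + 1 = 3. Stack: [3]
STORE_FAST i → i=3. Stack: []
LOAD_FAST i → push 3. Stack: [3]
LOAD_CONST → push 4. Stack: [3, 4]
COMPARE_OP bool(<) → 3 vs 4 = True. Stack: [True]
POP_JUMP_IF_FALSE → pop True; no jump. Stack: []
LOAD_FAST_LOAD_FAST r,s → push -25,87. Stack: [-25, 87]
BINARY_OP ^ → -25 ^ 87 = -80. Stack: [-80]
STORE_FAST r → r=-80. Stack: []
LOAD_FAST i → push 3. Stack: [3]
LOAD_CONST → push 1. Stack: [3, 1]
BINARY_OP + → 3 + 1 = 4. Stack: [4]
STORE_FAST i → i=4. Stack: []
LOAD_FAST i → push 4. Stack: [4]
LOAD_CONST → push 4. Stack: [4, 4]
COMPARE_OP bool(<) → 4 vs 4 = False. Stack: [False]
POP_JUMP_IF_FALSE → pop False; jump. Stack: []
LOAD_FAST r → push -80. Stack: [-80]
RETURN_VALUE → return -80.

-80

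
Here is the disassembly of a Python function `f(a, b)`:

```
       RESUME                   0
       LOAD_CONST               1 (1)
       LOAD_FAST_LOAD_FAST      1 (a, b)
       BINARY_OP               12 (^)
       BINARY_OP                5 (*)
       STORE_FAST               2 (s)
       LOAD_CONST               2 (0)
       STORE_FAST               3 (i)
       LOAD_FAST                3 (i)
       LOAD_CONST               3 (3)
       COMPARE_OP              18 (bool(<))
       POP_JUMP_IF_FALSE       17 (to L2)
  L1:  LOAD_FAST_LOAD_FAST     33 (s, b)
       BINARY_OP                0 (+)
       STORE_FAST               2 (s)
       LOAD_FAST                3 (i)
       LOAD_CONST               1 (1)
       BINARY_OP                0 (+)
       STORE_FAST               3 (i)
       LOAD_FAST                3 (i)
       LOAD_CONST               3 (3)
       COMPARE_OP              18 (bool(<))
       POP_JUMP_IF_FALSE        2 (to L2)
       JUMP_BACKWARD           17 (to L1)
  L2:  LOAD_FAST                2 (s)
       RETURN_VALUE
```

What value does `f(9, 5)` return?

27

LOAD_CONST → push 1. Stack: [1]
LOAD_FAST_LOAD_FAST a,b → push 9,5. Stack: [1, 9, 5]
BINARY_OP ^ → 9 ^ 5 = 12. Stack: [1, 12]
BINARY_OP * → 1 * 12 = 12. Stack: [12]
STORE_FAST s → s=12. Stack: []
LOAD_CONST → push 0. Stack: [0]
STORE_FAST i → i=0. Stack: []
LOAD_FAST i → push 0. Stack: [0]
LOAD_CONST → push 3. Stack: [0, 3]
COMPARE_OP bool(<) → 0 vs 3 = True. Stack: [True]
POP_JUMP_IF_FALSE → pop True; no jump. Stack: []
LOAD_FAST_LOAD_FAST s,b → push 12,5. Stack: [12, 5]
BINARY_OP + → 12 + 5 = 17. Stack: [17]
STORE_FAST s → s=17. Stack: []
LOAD_FAST i → push 0. Stack: [0]
LOAD_CONST → push 1. Stack: [0, 1]
BINARY_OP + → 0 + 1 = 1. Stack: [1]
STORE_FAST i → i=1. Stack: []
LOAD_FAST i → push 1. Stack: [1]
LOAD_CONST → push 3. Stack: [1, 3]
COMPARE_OP bool(<) → 1 vs 3 = True. Stack: [True]
POP_JUMP_IF_FALSE → pop True; no jump. Stack: []
LOAD_FAST_LOAD_FAST s,b → push 17,5. Stack: [17, 5]
BINARY_OP + → 17 + 5 = 22. Stack: [22]
STORE_FAST s → s=22. Stack: []
LOAD_FAST i → push 1. Stack: [1]
LOAD_CONST → push 1. Stack: [1, 1]
BINARY_OP + → 1 + 1 = 2. Stack: [2]
STORE_FAST i → i=2. Stack: []
LOAD_FAST i → push 2. Stack: [2]
LOAD_CONST → push 3. Stack: [2, 3]
COMPARE_OP bool(<) → 2 vs 3 = True. Stack: [True]
POP_JUMP_IF_FALSE → pop True; no jump. Stack: []
LOAD_FAST_LOAD_FAST s,b → push 22,5. Stack: [22, 5]
BINARY_OP + → 22 + 5 = 27. Stack: [27]
STORE_FAST s → s=27. Stack: []
LOAD_FAST i → push 2. Stack: [2]
LOAD_CONST → push 1. Stack: [2, 1]
BINARY_OP + → 2 + 1 = 3. Stack: [3]
STORE_FAST i → i=3. Stack: []
LOAD_FAST i → push 3. Stack: [3]
LOAD_CONST → push 3. Stack: [3, 3]
COMPARE_OP bool(<) → 3 vs 3 = False. Stack: [False]
POP_JUMP_IF_FALSE → pop False; jump. Stack: []
LOAD_FAST s → push 27. Stack: [27]
RETURN_VALUE → return 27.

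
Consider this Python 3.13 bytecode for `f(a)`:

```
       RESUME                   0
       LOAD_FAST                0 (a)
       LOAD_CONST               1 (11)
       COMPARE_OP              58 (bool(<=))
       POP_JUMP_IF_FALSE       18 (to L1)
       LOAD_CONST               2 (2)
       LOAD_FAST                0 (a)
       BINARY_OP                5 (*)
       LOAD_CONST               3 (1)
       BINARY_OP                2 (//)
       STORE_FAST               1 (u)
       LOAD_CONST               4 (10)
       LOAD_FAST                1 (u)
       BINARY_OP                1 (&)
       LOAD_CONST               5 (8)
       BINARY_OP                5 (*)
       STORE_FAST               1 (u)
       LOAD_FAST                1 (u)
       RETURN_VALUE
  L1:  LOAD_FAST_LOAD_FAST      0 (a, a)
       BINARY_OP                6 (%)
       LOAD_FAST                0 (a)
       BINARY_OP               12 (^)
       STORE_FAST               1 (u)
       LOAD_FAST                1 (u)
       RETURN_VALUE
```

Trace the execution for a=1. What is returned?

LOAD_FAST a → push 1. Stack: [1]
LOAD_CONST → push 11. Stack: [1, 11]
COMPARE_OP bool(<=) → 1 vs 11 = True. Stack: [True]
POP_JUMP_IF_FALSE → pop True; no jump. Stack: []
LOAD_CONST → push 2. Stack: [2]
LOAD_FAST a → push 1. Stack: [2, 1]
BINARY_OP * → 2 * 1 = 2. Stack: [2]
LOAD_CONST → push 1. Stack: [2, 1]
BINARY_OP // → 2 // 1 = 2. Stack: [2]
STORE_FAST u → u=2. Stack: []
LOAD_CONST → push 10. Stack: [10]
LOAD_FAST u → push 2. Stack: [10, 2]
BINARY_OP & → 10 & 2 = 2. Stack: [2]
LOAD_CONST → push 8. Stack: [2, 8]
BINARY_OP * → 2 * 8 = 16. Stack: [16]
STORE_FAST u → u=16. Stack: []
LOAD_FAST u → push 16. Stack: [16]
RETURN_VALUE → return 16.

16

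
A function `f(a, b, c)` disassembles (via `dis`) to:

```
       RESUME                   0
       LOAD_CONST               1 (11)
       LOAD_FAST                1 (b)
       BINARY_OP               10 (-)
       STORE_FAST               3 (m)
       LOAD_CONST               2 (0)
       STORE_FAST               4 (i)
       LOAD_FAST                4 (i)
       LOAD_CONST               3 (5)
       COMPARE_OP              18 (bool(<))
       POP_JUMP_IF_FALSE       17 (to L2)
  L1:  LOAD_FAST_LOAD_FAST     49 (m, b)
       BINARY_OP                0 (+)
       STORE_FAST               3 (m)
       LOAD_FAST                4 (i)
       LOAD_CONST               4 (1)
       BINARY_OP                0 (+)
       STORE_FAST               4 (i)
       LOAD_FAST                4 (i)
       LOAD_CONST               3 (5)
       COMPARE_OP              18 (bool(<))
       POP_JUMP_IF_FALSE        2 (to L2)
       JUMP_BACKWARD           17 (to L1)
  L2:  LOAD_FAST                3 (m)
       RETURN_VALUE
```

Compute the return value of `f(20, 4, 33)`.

27

LOAD_CONST → push 11
LOAD_FAST b → push 4
BINARY_OP - → 11 - 4 = 7
STORE_FAST m → m=7
LOAD_CONST → push 0
STORE_FAST i → i=0
LOAD_FAST i → push 0
LOAD_CONST → push 5
COMPARE_OP bool(<) → 0 vs 5 = True
POP_JUMP_IF_FALSE → pop True; no jump
LOAD_FAST_LOAD_FAST m,b → push 7,4
BINARY_OP + → 7 + 4 = 11
STORE_FAST m → m=11
LOAD_FAST i → push 0
LOAD_CONST → push 1
BINARY_OP + → 0 + 1 = 1
STORE_FAST i → i=1
LOAD_FAST i → push 1
LOAD_CONST → push 5
COMPARE_OP bool(<) → 1 vs 5 = True
POP_JUMP_IF_FALSE → pop True; no jump
LOAD_FAST_LOAD_FAST m,b → push 11,4
BINARY_OP + → 11 + 4 = 15
STORE_FAST m → m=15
LOAD_FAST i → push 1
LOAD_CONST → push 1
BINARY_OP + → 1 + 1 = 2
STORE_FAST i → i=2
LOAD_FAST i → push 2
LOAD_CONST → push 5
COMPARE_OP bool(<) → 2 vs 5 = True
POP_JUMP_IF_FALSE → pop True; no jump
LOAD_FAST_LOAD_FAST m,b → push 15,4
BINARY_OP + → 15 + 4 = 19
STORE_FAST m → m=19
LOAD_FAST i → push 2
LOAD_CONST → push 1
BINARY_OP + → 2 + 1 = 3
STORE_FAST i → i=3
LOAD_FAST i → push 3
LOAD_CONST → push 5
COMPARE_OP bool(<) → 3 vs 5 = True
POP_JUMP_IF_FALSE → pop True; no jump
LOAD_FAST_LOAD_FAST m,b → push 19,4
BINARY_OP + → 19 + 4 = 23
STORE_FAST m → m=23
LOAD_FAST i → push 3
LOAD_CONST → push 1
BINARY_OP + → 3 + 1 = 4
STORE_FAST i → i=4
LOAD_FAST i → push 4
LOAD_CONST → push 5
COMPARE_OP bool(<) → 4 vs 5 = True
POP_JUMP_IF_FALSE → pop True; no jump
LOAD_FAST_LOAD_FAST m,b → push 23,4
BINARY_OP + → 23 + 4 = 27
STORE_FAST m → m=27
LOAD_FAST i → push 4
LOAD_CONST → push 1
BINARY_OP + → 4 + 1 = 5
STORE_FAST i → i=5
LOAD_FAST i → push 5
LOAD_CONST → push 5
COMPARE_OP bool(<) → 5 vs 5 = False
POP_JUMP_IF_FALSE → pop False; jump
LOAD_FAST m → push 27
RETURN_VALUE → return 27.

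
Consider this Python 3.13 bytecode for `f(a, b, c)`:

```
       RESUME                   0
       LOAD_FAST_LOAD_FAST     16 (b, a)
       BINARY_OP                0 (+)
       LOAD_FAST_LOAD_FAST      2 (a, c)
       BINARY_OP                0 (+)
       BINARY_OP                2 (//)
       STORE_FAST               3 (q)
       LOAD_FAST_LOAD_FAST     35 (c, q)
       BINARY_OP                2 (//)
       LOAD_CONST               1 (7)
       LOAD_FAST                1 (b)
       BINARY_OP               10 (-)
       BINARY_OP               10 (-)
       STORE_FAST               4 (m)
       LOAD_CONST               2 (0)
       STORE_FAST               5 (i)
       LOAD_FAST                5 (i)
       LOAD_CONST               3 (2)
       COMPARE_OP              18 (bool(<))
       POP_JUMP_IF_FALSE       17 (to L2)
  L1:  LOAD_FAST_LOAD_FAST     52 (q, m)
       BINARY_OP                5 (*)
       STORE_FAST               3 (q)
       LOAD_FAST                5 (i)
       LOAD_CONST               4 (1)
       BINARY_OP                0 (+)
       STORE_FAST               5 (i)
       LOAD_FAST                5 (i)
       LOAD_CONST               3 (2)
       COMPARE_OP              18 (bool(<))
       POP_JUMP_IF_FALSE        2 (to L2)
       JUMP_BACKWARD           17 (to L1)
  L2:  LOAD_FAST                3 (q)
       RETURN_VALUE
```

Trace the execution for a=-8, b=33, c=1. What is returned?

-2500

LOAD_FAST_LOAD_FAST b,a → push 33,-8. Stack: [33, -8]
BINARY_OP + → 33 + -8 = 25. Stack: [25]
LOAD_FAST_LOAD_FAST a,c → push -8,1. Stack: [25, -8, 1]
BINARY_OP + → -8 + 1 = -7. Stack: [25, -7]
BINARY_OP // → 25 // -7 = -4. Stack: [-4]
STORE_FAST q → q=-4. Stack: []
LOAD_FAST_LOAD_FAST c,q → push 1,-4. Stack: [1, -4]
BINARY_OP // → 1 // -4 = -1. Stack: [-1]
LOAD_CONST → push 7. Stack: [-1, 7]
LOAD_FAST b → push 33. Stack: [-1, 7, 33]
BINARY_OP - → 7 - 33 = -26. Stack: [-1, -26]
BINARY_OP - → -1 - -26 = 25. Stack: [25]
STORE_FAST m → m=25. Stack: []
LOAD_CONST → push 0. Stack: [0]
STORE_FAST i → i=0. Stack: []
LOAD_FAST i → push 0. Stack: [0]
LOAD_CONST → push 2. Stack: [0, 2]
COMPARE_OP bool(<) → 0 vs 2 = True. Stack: [True]
POP_JUMP_IF_FALSE → pop True; no jump. Stack: []
LOAD_FAST_LOAD_FAST q,m → push -4,25. Stack: [-4, 25]
BINARY_OP * → -4 * 25 = -100. Stack: [-100]
STORE_FAST q → q=-100. Stack: []
LOAD_FAST i → push 0. Stack: [0]
LOAD_CONST → push 1. Stack: [0, 1]
BINARY_OP + → 0 + 1 = 1. Stack: [1]
STORE_FAST i → i=1. Stack: []
LOAD_FAST i → push 1. Stack: [1]
LOAD_CONST → push 2. Stack: [1, 2]
COMPARE_OP bool(<) → 1 vs 2 = True. Stack: [True]
POP_JUMP_IF_FALSE → pop True; no jump. Stack: []
LOAD_FAST_LOAD_FAST q,m → push -100,25. Stack: [-100, 25]
BINARY_OP * → -100 * 25 = -2500. Stack: [-2500]
STORE_FAST q → q=-2500. Stack: []
LOAD_FAST i → push 1. Stack: [1]
LOAD_CONST → push 1. Stack: [1, 1]
BINARY_OP + → 1 + 1 = 2. Stack: [2]
STORE_FAST i → i=2. Stack: []
LOAD_FAST i → push 2. Stack: [2]
LOAD_CONST → push 2. Stack: [2, 2]
COMPARE_OP bool(<) → 2 vs 2 = False. Stack: [False]
POP_JUMP_IF_FALSE → pop False; jump. Stack: []
LOAD_FAST q → push -2500. Stack: [-2500]
RETURN_VALUE → return -2500.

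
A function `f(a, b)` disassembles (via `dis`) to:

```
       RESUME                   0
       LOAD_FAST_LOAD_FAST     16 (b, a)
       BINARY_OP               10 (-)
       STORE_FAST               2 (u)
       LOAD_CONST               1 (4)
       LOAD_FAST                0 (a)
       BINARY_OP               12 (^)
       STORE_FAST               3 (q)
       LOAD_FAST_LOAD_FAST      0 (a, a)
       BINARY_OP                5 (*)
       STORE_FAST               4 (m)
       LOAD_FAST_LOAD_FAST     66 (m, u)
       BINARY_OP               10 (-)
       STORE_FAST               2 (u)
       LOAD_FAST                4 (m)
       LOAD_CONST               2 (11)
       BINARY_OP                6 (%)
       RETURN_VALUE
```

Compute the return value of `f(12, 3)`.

LOAD_FAST_LOAD_FAST b,a → push 3,12. Stack: [3, 12]
BINARY_OP - → 3 - 12 = -9. Stack: [-9]
STORE_FAST u → u=-9. Stack: []
LOAD_CONST → push 4. Stack: [4]
LOAD_FAST a → push 12. Stack: [4, 12]
BINARY_OP ^ → 4 ^ 12 = 8. Stack: [8]
STORE_FAST q → q=8. Stack: []
LOAD_FAST_LOAD_FAST a,a → push 12,12. Stack: [12, 12]
BINARY_OP * → 12 * 12 = 144. Stack: [144]
STORE_FAST m → m=144. Stack: []
LOAD_FAST_LOAD_FAST m,u → push 144,-9. Stack: [144, -9]
BINARY_OP - → 144 - -9 = 153. Stack: [153]
STORE_FAST u → u=153. Stack: []
LOAD_FAST m → push 144. Stack: [144]
LOAD_CONST → push 11. Stack: [144, 11]
BINARY_OP % → 144 % 11 = 1. Stack: [1]
RETURN_VALUE → return 1.

1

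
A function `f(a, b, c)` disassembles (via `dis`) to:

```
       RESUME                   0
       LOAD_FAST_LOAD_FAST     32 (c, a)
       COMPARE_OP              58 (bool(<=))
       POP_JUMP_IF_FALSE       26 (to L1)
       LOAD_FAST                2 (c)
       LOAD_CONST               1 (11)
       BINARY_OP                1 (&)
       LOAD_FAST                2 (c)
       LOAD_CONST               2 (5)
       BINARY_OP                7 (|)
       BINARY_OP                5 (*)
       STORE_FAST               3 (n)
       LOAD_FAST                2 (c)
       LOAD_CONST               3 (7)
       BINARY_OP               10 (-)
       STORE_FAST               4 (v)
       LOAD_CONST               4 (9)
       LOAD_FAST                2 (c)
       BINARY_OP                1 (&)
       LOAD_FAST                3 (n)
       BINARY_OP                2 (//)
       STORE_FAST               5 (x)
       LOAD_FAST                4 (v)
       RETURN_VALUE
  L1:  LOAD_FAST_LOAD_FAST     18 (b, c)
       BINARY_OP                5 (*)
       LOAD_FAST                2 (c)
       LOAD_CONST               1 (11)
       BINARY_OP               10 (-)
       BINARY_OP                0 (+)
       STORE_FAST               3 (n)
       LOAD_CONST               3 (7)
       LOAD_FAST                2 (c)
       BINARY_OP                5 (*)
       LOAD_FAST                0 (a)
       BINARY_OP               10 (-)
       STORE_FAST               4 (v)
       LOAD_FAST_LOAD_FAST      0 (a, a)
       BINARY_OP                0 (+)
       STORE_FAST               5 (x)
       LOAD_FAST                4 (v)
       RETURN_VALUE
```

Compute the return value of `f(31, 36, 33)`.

LOAD_FAST_LOAD_FAST c,a → push 33,31. Stack: [33, 31]
COMPARE_OP bool(<=) → 33 vs 31 = False. Stack: [False]
POP_JUMP_IF_FALSE → pop False; jump. Stack: []
LOAD_FAST_LOAD_FAST b,c → push 36,33. Stack: [36, 33]
BINARY_OP * → 36 * 33 = 1188. Stack: [1188]
LOAD_FAST c → push 33. Stack: [1188, 33]
LOAD_CONST → push 11. Stack: [1188, 33, 11]
BINARY_OP - → 33 - 11 = 22. Stack: [1188, 22]
BINARY_OP + → 1188 + 22 = 1210. Stack: [1210]
STORE_FAST n → n=1210. Stack: []
LOAD_CONST → push 7. Stack: [7]
LOAD_FAST c → push 33. Stack: [7, 33]
BINARY_OP * → 7 * 33 = 231. Stack: [231]
LOAD_FAST a → push 31. Stack: [231, 31]
BINARY_OP - → 231 - 31 = 200. Stack: [200]
STORE_FAST v → v=200. Stack: []
LOAD_FAST_LOAD_FAST a,a → push 31,31. Stack: [31, 31]
BINARY_OP + → 31 + 31 = 62. Stack: [62]
STORE_FAST x → x=62. Stack: []
LOAD_FAST v → push 200. Stack: [200]
RETURN_VALUE → return 200.

200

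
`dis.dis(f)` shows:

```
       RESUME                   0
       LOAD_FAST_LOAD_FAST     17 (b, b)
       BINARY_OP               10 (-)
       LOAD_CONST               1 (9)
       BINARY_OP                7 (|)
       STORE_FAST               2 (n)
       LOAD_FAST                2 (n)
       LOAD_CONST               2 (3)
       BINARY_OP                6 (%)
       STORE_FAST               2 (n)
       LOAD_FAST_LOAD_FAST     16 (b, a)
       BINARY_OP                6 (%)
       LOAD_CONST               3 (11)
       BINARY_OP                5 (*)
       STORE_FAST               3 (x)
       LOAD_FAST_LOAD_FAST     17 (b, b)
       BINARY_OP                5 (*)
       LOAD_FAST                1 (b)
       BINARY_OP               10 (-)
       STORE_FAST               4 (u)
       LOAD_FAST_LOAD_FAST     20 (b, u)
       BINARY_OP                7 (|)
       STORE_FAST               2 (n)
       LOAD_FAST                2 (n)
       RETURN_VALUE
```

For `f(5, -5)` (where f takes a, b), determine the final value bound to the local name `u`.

30

LOAD_FAST_LOAD_FAST b,b → push -5,-5. Stack: [-5, -5]
BINARY_OP - → -5 - -5 = 0. Stack: [0]
LOAD_CONST → push 9. Stack: [0, 9]
BINARY_OP | → 0 | 9 = 9. Stack: [9]
STORE_FAST n → n=9. Stack: []
LOAD_FAST n → push 9. Stack: [9]
LOAD_CONST → push 3. Stack: [9, 3]
BINARY_OP % → 9 % 3 = 0. Stack: [0]
STORE_FAST n → n=0. Stack: []
LOAD_FAST_LOAD_FAST b,a → push -5,5. Stack: [-5, 5]
BINARY_OP % → -5 % 5 = 0. Stack: [0]
LOAD_CONST → push 11. Stack: [0, 11]
BINARY_OP * → 0 * 11 = 0. Stack: [0]
STORE_FAST x → x=0. Stack: []
LOAD_FAST_LOAD_FAST b,b → push -5,-5. Stack: [-5, -5]
BINARY_OP * → -5 * -5 = 25. Stack: [25]
LOAD_FAST b → push -5. Stack: [25, -5]
BINARY_OP - → 25 - -5 = 30. Stack: [30]
STORE_FAST u → u=30. Stack: []
LOAD_FAST_LOAD_FAST b,u → push -5,30. Stack: [-5, 30]
BINARY_OP | → -5 | 30 = -1. Stack: [-1]
STORE_FAST n → n=-1. Stack: []
LOAD_FAST n → push -1. Stack: [-1]
RETURN_VALUE → return -1.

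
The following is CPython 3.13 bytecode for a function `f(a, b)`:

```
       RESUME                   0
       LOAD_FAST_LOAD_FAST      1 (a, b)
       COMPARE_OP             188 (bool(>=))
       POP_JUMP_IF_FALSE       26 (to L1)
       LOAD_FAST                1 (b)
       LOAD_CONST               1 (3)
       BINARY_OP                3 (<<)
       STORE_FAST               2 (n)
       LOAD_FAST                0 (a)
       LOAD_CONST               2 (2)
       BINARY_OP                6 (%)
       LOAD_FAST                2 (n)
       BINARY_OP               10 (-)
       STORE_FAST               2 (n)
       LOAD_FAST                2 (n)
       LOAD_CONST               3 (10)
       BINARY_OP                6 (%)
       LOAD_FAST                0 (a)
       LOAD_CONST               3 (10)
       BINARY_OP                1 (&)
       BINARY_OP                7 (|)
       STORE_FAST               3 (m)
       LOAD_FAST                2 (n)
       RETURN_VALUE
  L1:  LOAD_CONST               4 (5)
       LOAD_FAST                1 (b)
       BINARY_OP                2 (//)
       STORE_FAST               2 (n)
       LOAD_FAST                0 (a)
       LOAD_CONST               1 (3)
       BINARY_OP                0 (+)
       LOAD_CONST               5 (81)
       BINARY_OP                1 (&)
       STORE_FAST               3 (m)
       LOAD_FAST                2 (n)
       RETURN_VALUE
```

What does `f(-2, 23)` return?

0

LOAD_FAST_LOAD_FAST a,b → push -2,23. Stack: [-2, 23]
COMPARE_OP bool(>=) → -2 vs 23 = False. Stack: [False]
POP_JUMP_IF_FALSE → pop False; jump. Stack: []
LOAD_CONST → push 5. Stack: [5]
LOAD_FAST b → push 23. Stack: [5, 23]
BINARY_OP // → 5 // 23 = 0. Stack: [0]
STORE_FAST n → n=0. Stack: []
LOAD_FAST a → push -2. Stack: [-2]
LOAD_CONST → push 3. Stack: [-2, 3]
BINARY_OP + → -2 + 3 = 1. Stack: [1]
LOAD_CONST → push 81. Stack: [1, 81]
BINARY_OP & → 1 & 81 = 1. Stack: [1]
STORE_FAST m → m=1. Stack: []
LOAD_FAST n → push 0. Stack: [0]
RETURN_VALUE → return 0.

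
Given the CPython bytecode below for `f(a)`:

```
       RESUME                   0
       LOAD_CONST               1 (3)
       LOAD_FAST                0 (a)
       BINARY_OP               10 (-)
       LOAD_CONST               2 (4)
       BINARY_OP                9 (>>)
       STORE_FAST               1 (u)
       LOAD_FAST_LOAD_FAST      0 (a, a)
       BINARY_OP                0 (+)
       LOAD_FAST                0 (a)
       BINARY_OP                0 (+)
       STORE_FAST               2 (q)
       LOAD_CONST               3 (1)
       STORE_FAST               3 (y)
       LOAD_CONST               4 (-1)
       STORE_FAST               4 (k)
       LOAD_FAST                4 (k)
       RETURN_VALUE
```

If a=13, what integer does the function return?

-1

LOAD_CONST → push 3. Stack: [3]
LOAD_FAST a → push 13. Stack: [3, 13]
BINARY_OP - → 3 - 13 = -10. Stack: [-10]
LOAD_CONST → push 4. Stack: [-10, 4]
BINARY_OP >> → -10 >> 4 = -1. Stack: [-1]
STORE_FAST u → u=-1. Stack: []
LOAD_FAST_LOAD_FAST a,a → push 13,13. Stack: [13, 13]
BINARY_OP + → 13 + 13 = 26. Stack: [26]
LOAD_FAST a → push 13. Stack: [26, 13]
BINARY_OP + → 26 + 13 = 39. Stack: [39]
STORE_FAST q → q=39. Stack: []
LOAD_CONST → push 1. Stack: [1]
STORE_FAST y → y=1. Stack: []
LOAD_CONST → push -1. Stack: [-1]
STORE_FAST k → k=-1. Stack: []
LOAD_FAST k → push -1. Stack: [-1]
RETURN_VALUE → return -1.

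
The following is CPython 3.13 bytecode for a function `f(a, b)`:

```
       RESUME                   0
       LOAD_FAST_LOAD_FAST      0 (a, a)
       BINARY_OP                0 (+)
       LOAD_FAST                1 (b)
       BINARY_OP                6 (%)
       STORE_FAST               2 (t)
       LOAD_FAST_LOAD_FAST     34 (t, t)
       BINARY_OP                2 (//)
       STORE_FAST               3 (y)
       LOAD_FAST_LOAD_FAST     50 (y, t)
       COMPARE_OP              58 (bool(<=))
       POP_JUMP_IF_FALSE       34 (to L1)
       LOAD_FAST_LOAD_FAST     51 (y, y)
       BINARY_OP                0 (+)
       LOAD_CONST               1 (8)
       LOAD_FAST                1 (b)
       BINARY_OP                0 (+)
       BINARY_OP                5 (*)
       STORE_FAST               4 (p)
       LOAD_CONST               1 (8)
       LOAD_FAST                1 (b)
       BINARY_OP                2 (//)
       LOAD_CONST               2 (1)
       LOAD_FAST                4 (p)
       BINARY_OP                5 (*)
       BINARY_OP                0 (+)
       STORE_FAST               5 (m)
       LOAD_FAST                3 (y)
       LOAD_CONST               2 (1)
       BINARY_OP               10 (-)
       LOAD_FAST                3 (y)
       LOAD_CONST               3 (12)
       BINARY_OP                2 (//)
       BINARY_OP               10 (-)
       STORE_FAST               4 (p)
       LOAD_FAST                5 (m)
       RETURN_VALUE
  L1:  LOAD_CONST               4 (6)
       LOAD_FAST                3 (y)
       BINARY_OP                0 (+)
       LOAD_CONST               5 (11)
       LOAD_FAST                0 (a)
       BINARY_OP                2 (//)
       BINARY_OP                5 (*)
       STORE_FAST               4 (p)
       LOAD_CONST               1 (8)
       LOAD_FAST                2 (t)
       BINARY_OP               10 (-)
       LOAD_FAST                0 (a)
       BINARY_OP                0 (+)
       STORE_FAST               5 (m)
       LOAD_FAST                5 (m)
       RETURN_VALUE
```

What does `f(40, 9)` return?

34

LOAD_FAST_LOAD_FAST a,a → push 40,40. Stack: [40, 40]
BINARY_OP + → 40 + 40 = 80. Stack: [80]
LOAD_FAST b → push 9. Stack: [80, 9]
BINARY_OP % → 80 % 9 = 8. Stack: [8]
STORE_FAST t → t=8. Stack: []
LOAD_FAST_LOAD_FAST t,t → push 8,8. Stack: [8, 8]
BINARY_OP // → 8 // 8 = 1. Stack: [1]
STORE_FAST y → y=1. Stack: []
LOAD_FAST_LOAD_FAST y,t → push 1,8. Stack: [1, 8]
COMPARE_OP bool(<=) → 1 vs 8 = True. Stack: [True]
POP_JUMP_IF_FALSE → pop True; no jump. Stack: []
LOAD_FAST_LOAD_FAST y,y → push 1,1. Stack: [1, 1]
BINARY_OP + → 1 + 1 = 2. Stack: [2]
LOAD_CONST → push 8. Stack: [2, 8]
LOAD_FAST b → push 9. Stack: [2, 8, 9]
BINARY_OP + → 8 + 9 = 17. Stack: [2, 17]
BINARY_OP * → 2 * 17 = 34. Stack: [34]
STORE_FAST p → p=34. Stack: []
LOAD_CONST → push 8. Stack: [8]
LOAD_FAST b → push 9. Stack: [8, 9]
BINARY_OP // → 8 // 9 = 0. Stack: [0]
LOAD_CONST → push 1. Stack: [0, 1]
LOAD_FAST p → push 34. Stack: [0, 1, 34]
BINARY_OP * → 1 * 34 = 34. Stack: [0, 34]
BINARY_OP + → 0 + 34 = 34. Stack: [34]
STORE_FAST m → m=34. Stack: []
LOAD_FAST y → push 1. Stack: [1]
LOAD_CONST → push 1. Stack: [1, 1]
BINARY_OP - → 1 - 1 = 0. Stack: [0]
LOAD_FAST y → push 1. Stack: [0, 1]
LOAD_CONST → push 12. Stack: [0, 1, 12]
BINARY_OP // → 1 // 12 = 0. Stack: [0, 0]
BINARY_OP - → 0 - 0 = 0. Stack: [0]
STORE_FAST p → p=0. Stack: []
LOAD_FAST m → push 34. Stack: [34]
RETURN_VALUE → return 34.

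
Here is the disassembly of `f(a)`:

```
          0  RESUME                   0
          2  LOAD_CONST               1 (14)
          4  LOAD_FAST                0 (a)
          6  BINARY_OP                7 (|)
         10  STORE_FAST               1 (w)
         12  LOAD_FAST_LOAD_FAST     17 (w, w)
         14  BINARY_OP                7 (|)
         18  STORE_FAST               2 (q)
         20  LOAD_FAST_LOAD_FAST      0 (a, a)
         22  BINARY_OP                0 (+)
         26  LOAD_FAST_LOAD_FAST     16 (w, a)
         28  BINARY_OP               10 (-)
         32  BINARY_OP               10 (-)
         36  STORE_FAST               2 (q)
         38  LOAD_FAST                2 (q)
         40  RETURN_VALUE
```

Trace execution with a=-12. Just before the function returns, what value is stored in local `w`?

LOAD_CONST → push 14. Stack: [14]
LOAD_FAST a → push -12. Stack: [14, -12]
BINARY_OP | → 14 | -12 = -2. Stack: [-2]
STORE_FAST w → w=-2. Stack: []
LOAD_FAST_LOAD_FAST w,w → push -2,-2. Stack: [-2, -2]
BINARY_OP | → -2 | -2 = -2. Stack: [-2]
STORE_FAST q → q=-2. Stack: []
LOAD_FAST_LOAD_FAST a,a → push -12,-12. Stack: [-12, -12]
BINARY_OP + → -12 + -12 = -24. Stack: [-24]
LOAD_FAST_LOAD_FAST w,a → push -2,-12. Stack: [-24, -2, -12]
BINARY_OP - → -2 - -12 = 10. Stack: [-24, 10]
BINARY_OP - → -24 - 10 = -34. Stack: [-34]
STORE_FAST q → q=-34. Stack: []
LOAD_FAST q → push -34. Stack: [-34]
RETURN_VALUE → return -34.

-2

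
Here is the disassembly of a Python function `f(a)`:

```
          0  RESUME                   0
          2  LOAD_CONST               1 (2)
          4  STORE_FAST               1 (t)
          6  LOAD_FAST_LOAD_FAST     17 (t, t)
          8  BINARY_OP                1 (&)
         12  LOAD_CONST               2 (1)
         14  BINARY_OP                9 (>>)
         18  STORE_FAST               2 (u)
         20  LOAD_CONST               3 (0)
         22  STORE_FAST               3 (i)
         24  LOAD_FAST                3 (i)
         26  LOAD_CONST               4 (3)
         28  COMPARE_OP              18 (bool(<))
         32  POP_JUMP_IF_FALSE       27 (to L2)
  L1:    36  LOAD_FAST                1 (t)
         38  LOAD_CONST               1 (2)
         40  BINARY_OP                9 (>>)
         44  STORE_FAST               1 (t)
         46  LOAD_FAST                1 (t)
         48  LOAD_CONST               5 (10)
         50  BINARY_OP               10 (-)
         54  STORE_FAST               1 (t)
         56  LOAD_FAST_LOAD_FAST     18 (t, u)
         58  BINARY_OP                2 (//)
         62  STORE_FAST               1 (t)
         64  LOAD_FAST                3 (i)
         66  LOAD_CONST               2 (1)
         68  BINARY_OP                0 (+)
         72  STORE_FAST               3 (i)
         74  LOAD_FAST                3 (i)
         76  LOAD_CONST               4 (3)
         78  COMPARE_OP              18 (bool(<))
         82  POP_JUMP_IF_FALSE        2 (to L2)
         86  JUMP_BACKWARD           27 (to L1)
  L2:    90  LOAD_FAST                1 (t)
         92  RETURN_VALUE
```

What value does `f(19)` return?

LOAD_CONST → push 2
STORE_FAST t → t=2
LOAD_FAST_LOAD_FAST t,t → push 2,2
BINARY_OP & → 2 & 2 = 2
LOAD_CONST → push 1
BINARY_OP >> → 2 >> 1 = 1
STORE_FAST u → u=1
LOAD_CONST → push 0
STORE_FAST i → i=0
LOAD_FAST i → push 0
LOAD_CONST → push 3
COMPARE_OP bool(<) → 0 vs 3 = True
POP_JUMP_IF_FALSE → pop True; no jump
LOAD_FAST t → push 2
LOAD_CONST → push 2
BINARY_OP >> → 2 >> 2 = 0
STORE_FAST t → t=0
LOAD_FAST t → push 0
LOAD_CONST → push 10
BINARY_OP - → 0 - 10 = -10
STORE_FAST t → t=-10
LOAD_FAST_LOAD_FAST t,u → push -10,1
BINARY_OP // → -10 // 1 = -10
STORE_FAST t → t=-10
LOAD_FAST i → push 0
LOAD_CONST → push 1
BINARY_OP + → 0 + 1 = 1
STORE_FAST i → i=1
LOAD_FAST i → push 1
LOAD_CONST → push 3
COMPARE_OP bool(<) → 1 vs 3 = True
POP_JUMP_IF_FALSE → pop True; no jump
LOAD_FAST t → push -10
LOAD_CONST → push 2
BINARY_OP >> → -10 >> 2 = -3
STORE_FAST t → t=-3
LOAD_FAST t → push -3
LOAD_CONST → push 10
BINARY_OP - → -3 - 10 = -13
STORE_FAST t → t=-13
LOAD_FAST_LOAD_FAST t,u → push -13,1
BINARY_OP // → -13 // 1 = -13
STORE_FAST t → t=-13
LOAD_FAST i → push 1
LOAD_CONST → push 1
BINARY_OP + → 1 + 1 = 2
STORE_FAST i → i=2
LOAD_FAST i → push 2
LOAD_CONST → push 3
COMPARE_OP bool(<) → 2 vs 3 = True
POP_JUMP_IF_FALSE → pop True; no jump
LOAD_FAST t → push -13
LOAD_CONST → push 2
BINARY_OP >> → -13 >> 2 = -4
STORE_FAST t → t=-4
LOAD_FAST t → push -4
LOAD_CONST → push 10
BINARY_OP - → -4 - 10 = -14
STORE_FAST t → t=-14
LOAD_FAST_LOAD_FAST t,u → push -14,1
BINARY_OP // → -14 // 1 = -14
STORE_FAST t → t=-14
LOAD_FAST i → push 2
LOAD_CONST → push 1
BINARY_OP + → 2 + 1 = 3
STORE_FAST i → i=3
LOAD_FAST i → push 3
LOAD_CONST → push 3
COMPARE_OP bool(<) → 3 vs 3 = False
POP_JUMP_IF_FALSE → pop False; jump
LOAD_FAST t → push -14
RETURN_VALUE → return -14.

-14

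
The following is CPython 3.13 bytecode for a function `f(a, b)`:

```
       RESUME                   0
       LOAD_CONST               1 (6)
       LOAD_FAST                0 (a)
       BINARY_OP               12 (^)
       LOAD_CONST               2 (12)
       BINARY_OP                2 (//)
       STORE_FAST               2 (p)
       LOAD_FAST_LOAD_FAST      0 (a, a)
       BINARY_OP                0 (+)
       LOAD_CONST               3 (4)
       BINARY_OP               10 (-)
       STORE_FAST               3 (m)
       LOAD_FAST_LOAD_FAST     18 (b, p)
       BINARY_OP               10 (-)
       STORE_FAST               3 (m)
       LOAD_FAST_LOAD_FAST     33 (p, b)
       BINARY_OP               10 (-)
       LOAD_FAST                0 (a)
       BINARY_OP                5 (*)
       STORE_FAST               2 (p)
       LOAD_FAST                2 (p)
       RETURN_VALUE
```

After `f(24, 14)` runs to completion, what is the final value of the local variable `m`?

LOAD_CONST → push 6. Stack: [6]
LOAD_FAST a → push 24. Stack: [6, 24]
BINARY_OP ^ → 6 ^ 24 = 30. Stack: [30]
LOAD_CONST → push 12. Stack: [30, 12]
BINARY_OP // → 30 // 12 = 2. Stack: [2]
STORE_FAST p → p=2. Stack: []
LOAD_FAST_LOAD_FAST a,a → push 24,24. Stack: [24, 24]
BINARY_OP + → 24 + 24 = 48. Stack: [48]
LOAD_CONST → push 4. Stack: [48, 4]
BINARY_OP - → 48 - 4 = 44. Stack: [44]
STORE_FAST m → m=44. Stack: []
LOAD_FAST_LOAD_FAST b,p → push 14,2. Stack: [14, 2]
BINARY_OP - → 14 - 2 = 12. Stack: [12]
STORE_FAST m → m=12. Stack: []
LOAD_FAST_LOAD_FAST p,b → push 2,14. Stack: [2, 14]
BINARY_OP - → 2 - 14 = -12. Stack: [-12]
LOAD_FAST a → push 24. Stack: [-12, 24]
BINARY_OP * → -12 * 24 = -288. Stack: [-288]
STORE_FAST p → p=-288. Stack: []
LOAD_FAST p → push -288. Stack: [-288]
RETURN_VALUE → return -288.

12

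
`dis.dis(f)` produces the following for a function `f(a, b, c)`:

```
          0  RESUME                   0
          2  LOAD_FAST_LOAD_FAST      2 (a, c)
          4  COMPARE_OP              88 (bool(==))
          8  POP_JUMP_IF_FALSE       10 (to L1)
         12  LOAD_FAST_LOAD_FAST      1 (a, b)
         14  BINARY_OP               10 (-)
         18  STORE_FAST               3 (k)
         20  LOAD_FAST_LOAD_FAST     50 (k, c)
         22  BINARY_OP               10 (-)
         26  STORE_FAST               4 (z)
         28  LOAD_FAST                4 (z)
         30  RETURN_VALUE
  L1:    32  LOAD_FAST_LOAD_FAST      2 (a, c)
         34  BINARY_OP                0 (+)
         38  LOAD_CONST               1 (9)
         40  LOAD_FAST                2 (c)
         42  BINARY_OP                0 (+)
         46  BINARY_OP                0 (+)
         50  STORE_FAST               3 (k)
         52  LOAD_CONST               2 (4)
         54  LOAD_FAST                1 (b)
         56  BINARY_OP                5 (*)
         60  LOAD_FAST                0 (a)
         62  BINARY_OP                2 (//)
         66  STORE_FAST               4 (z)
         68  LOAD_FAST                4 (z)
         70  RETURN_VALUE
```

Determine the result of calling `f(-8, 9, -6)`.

LOAD_FAST_LOAD_FAST a,c → push -8,-6. Stack: [-8, -6]
COMPARE_OP bool(==) → -8 vs -6 = False. Stack: [False]
POP_JUMP_IF_FALSE → pop False; jump. Stack: []
LOAD_FAST_LOAD_FAST a,c → push -8,-6. Stack: [-8, -6]
BINARY_OP + → -8 + -6 = -14. Stack: [-14]
LOAD_CONST → push 9. Stack: [-14, 9]
LOAD_FAST c → push -6. Stack: [-14, 9, -6]
BINARY_OP + → 9 + -6 = 3. Stack: [-14, 3]
BINARY_OP + → -14 + 3 = -11. Stack: [-11]
STORE_FAST k → k=-11. Stack: []
LOAD_CONST → push 4. Stack: [4]
LOAD_FAST b → push 9. Stack: [4, 9]
BINARY_OP * → 4 * 9 = 36. Stack: [36]
LOAD_FAST a → push -8. Stack: [36, -8]
BINARY_OP // → 36 // -8 = -5. Stack: [-5]
STORE_FAST z → z=-5. Stack: []
LOAD_FAST z → push -5. Stack: [-5]
RETURN_VALUE → return -5.

-5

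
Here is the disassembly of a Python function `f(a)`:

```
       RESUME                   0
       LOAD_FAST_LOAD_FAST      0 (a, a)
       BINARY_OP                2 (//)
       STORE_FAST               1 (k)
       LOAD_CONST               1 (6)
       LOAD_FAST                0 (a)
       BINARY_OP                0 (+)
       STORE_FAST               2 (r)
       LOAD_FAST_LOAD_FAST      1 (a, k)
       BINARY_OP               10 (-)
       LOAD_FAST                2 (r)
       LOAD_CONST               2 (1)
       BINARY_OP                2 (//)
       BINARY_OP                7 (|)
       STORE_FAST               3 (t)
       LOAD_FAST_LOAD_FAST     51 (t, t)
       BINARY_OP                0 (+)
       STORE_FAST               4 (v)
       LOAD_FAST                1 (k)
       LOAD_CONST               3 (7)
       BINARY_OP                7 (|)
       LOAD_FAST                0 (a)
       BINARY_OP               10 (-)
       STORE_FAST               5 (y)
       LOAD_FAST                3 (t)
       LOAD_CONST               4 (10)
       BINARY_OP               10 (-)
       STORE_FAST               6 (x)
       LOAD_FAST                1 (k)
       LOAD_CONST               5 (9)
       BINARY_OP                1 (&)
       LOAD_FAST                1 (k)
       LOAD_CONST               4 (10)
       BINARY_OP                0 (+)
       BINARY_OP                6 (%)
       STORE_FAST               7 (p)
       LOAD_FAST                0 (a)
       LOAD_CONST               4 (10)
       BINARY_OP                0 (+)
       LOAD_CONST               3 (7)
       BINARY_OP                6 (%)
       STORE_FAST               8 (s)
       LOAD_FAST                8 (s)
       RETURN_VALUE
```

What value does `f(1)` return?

4

LOAD_FAST_LOAD_FAST a,a → push 1,1. Stack: [1, 1]
BINARY_OP // → 1 // 1 = 1. Stack: [1]
STORE_FAST k → k=1. Stack: []
LOAD_CONST → push 6. Stack: [6]
LOAD_FAST a → push 1. Stack: [6, 1]
BINARY_OP + → 6 + 1 = 7. Stack: [7]
STORE_FAST r → r=7. Stack: []
LOAD_FAST_LOAD_FAST a,k → push 1,1. Stack: [1, 1]
BINARY_OP - → 1 - 1 = 0. Stack: [0]
LOAD_FAST r → push 7. Stack: [0, 7]
LOAD_CONST → push 1. Stack: [0, 7, 1]
BINARY_OP // → 7 // 1 = 7. Stack: [0, 7]
BINARY_OP | → 0 | 7 = 7. Stack: [7]
STORE_FAST t → t=7. Stack: []
LOAD_FAST_LOAD_FAST t,t → push 7,7. Stack: [7, 7]
BINARY_OP + → 7 + 7 = 14. Stack: [14]
STORE_FAST v → v=14. Stack: []
LOAD_FAST k → push 1. Stack: [1]
LOAD_CONST → push 7. Stack: [1, 7]
BINARY_OP | → 1 | 7 = 7. Stack: [7]
LOAD_FAST a → push 1. Stack: [7, 1]
BINARY_OP - → 7 - 1 = 6. Stack: [6]
STORE_FAST y → y=6. Stack: []
LOAD_FAST t → push 7. Stack: [7]
LOAD_CONST → push 10. Stack: [7, 10]
BINARY_OP - → 7 - 10 = -3. Stack: [-3]
STORE_FAST x → x=-3. Stack: []
LOAD_FAST k → push 1. Stack: [1]
LOAD_CONST → push 9. Stack: [1, 9]
BINARY_OP & → 1 & 9 = 1. Stack: [1]
LOAD_FAST k → push 1. Stack: [1, 1]
LOAD_CONST → push 10. Stack: [1, 1, 10]
BINARY_OP + → 1 + 10 = 11. Stack: [1, 11]
BINARY_OP % → 1 % 11 = 1. Stack: [1]
STORE_FAST p → p=1. Stack: []
LOAD_FAST a → push 1. Stack: [1]
LOAD_CONST → push 10. Stack: [1, 10]
BINARY_OP + → 1 + 10 = 11. Stack: [11]
LOAD_CONST → push 7. Stack: [11, 7]
BINARY_OP % → 11 % 7 = 4. Stack: [4]
STORE_FAST s → s=4. Stack: []
LOAD_FAST s → push 4. Stack: [4]
RETURN_VALUE → return 4.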